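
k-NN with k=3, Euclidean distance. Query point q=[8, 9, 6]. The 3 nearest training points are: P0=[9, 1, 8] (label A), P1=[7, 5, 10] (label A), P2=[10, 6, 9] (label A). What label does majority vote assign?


d(q,P0) = 8.3066  (label A)
d(q,P1) = 5.7446  (label A)
d(q,P2) = 4.6904  (label A)
Votes: A=3, B=0
Majority → A

A


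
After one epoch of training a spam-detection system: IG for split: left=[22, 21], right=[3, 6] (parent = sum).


Parent = [25, 27], H_parent = 0.9989
H_left = 0.9996 (n=43), H_right = 0.9183 (n=9)
H_children = (43/52)·0.9996 + (9/52)·0.9183 = 0.9855
IG = 0.9989 - 0.9855 = 0.0134

0.0134


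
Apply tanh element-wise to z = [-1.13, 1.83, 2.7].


tanh(-1.13) = -0.811
tanh(1.83) = 0.9498
tanh(2.7) = 0.991
result = [-0.811, 0.9498, 0.991]

[-0.811, 0.9498, 0.991]


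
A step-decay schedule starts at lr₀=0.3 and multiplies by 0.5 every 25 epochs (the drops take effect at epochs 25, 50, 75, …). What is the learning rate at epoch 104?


n_drops = ⌊104/25⌋ = 4
lr = 0.3·0.5^4 = 0.3·0.0625 = 0.01875

0.01875


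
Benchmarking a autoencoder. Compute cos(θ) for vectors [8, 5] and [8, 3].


A·B = 8·8 + 5·3 = 79
‖A‖ = √89 = 9.434, ‖B‖ = √73 = 8.544
cos = 79/(√89·√73) = 79/√6497 = 0.9801

0.9801


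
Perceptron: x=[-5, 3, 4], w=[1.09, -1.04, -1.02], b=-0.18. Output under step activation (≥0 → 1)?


z = (-5)·(1.09) + (3)·(-1.04) + (4)·(-1.02) - 0.18
  = -12.83
step(z) = 0 (z<0)

0


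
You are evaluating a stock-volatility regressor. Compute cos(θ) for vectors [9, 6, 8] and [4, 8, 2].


A·B = 9·4 + 6·8 + 8·2 = 100
‖A‖ = √181 = 13.4536, ‖B‖ = √84 = 9.1652
cos = 100/(√181·√84) = 100/√15204 = 0.811

0.811


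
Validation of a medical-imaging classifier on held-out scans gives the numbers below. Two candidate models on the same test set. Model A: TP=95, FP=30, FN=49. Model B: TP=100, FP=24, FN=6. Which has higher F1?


Model A: P=95/125=0.76, R=95/144=0.6597, F1=2PR/(P+R)=2TP/(2TP+FP+FN)=190/269=0.7063
Model B: P=100/124=0.8065, R=100/106=0.9434, F1=2PR/(P+R)=2TP/(2TP+FP+FN)=200/230=0.8696
0.7063 < 0.8696 → Model B

Model B


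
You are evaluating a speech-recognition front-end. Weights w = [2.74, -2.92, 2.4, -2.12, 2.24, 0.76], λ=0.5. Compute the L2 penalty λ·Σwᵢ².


‖w‖₂² = (2.74)² + (-2.92)² + (2.4)² + (-2.12)² + (2.24)² + (0.76)²
     = 7.5076 + 8.5264 + 5.76 + 4.4944 + 5.0176 + 0.5776
     = 31.8836
λ·‖w‖₂² = 0.5·31.8836 = 15.9418

15.9418


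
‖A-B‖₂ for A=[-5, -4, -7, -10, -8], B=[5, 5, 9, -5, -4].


d = √((-5-5)² + (-4-5)² + (-7-9)² + (-10+ 5)² + (-8+ 4)²)
  = √(100 + 81 + 256 + 25 + 16)
  = √478 = 21.8632

21.8632


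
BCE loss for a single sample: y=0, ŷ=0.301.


BCE = -[y·ln(p) + (1-y)·ln(1-p)]
= -0 - 1·ln(1-0.301)
= -ln(0.699) = 0.3581

0.3581


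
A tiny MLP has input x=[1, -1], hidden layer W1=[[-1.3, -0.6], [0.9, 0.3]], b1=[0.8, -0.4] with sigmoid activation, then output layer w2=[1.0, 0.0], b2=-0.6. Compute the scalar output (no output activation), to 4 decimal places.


z1[0] = (-1.3)·(1) + (-0.6)·(-1) + 0.8 = 0.1
z1[1] = (0.9)·(1) + (0.3)·(-1) - 0.4 = 0.2
h = sigmoid(z1) = [0.525, 0.5498]
output = (1.0)·(0.525) + (0.0)·(0.5498) - 0.6 = -0.075

-0.075


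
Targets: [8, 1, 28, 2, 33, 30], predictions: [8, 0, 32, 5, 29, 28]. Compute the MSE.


Squared errors: (8-8)²=0, (1-0)²=1, (28-32)²=16, (2-5)²=9, (33-29)²=16, (30-28)²=4
Sum = 46
MSE = 46/6 = 23/3

23/3


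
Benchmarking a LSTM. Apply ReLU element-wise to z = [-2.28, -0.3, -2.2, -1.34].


ReLU(-2.28) = max(0, -2.28) = 0.0
ReLU(-0.3) = max(0, -0.3) = 0.0
ReLU(-2.2) = max(0, -2.2) = 0.0
ReLU(-1.34) = max(0, -1.34) = 0.0
result = [0.0, 0.0, 0.0, 0.0]

[0.0, 0.0, 0.0, 0.0]


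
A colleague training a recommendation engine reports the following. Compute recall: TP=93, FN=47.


Recall = TP/(TP+FN)
= 93/(93+47)
= 93/140 = 66.43%

66.43%


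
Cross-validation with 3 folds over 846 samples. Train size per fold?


Fold size = 846/3 = 282
Training per fold = 846 - 282 = 564

564


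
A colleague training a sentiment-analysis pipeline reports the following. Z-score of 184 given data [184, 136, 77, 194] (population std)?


μ = 147.75, σ = 46.3593
z = (184 - 147.75)/46.3593 = 0.7819

0.7819


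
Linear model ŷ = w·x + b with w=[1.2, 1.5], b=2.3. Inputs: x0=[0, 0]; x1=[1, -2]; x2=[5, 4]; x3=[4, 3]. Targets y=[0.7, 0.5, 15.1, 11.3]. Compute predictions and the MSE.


ŷ0 = (1.2)·(0) + (1.5)·(0) + 2.3 = 2.3
ŷ1 = (1.2)·(1) + (1.5)·(-2) + 2.3 = 0.5
ŷ2 = (1.2)·(5) + (1.5)·(4) + 2.3 = 14.3
ŷ3 = (1.2)·(4) + (1.5)·(3) + 2.3 = 11.6
errors² = [2.56, 0.0, 0.64, 0.09]
MSE = 3.2900/4 = 0.8225

0.8225


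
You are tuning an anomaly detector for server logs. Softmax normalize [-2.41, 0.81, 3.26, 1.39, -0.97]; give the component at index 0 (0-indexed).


Exponentials: e^-2.41=0.0898, e^0.81=2.2479, e^3.26=26.0495, e^1.39=4.0149, e^-0.97=0.3791
Sum = 32.7812
Softmax = [0.0027, 0.0686, 0.7946, 0.1225, 0.0116]
p[0] = 0.0898/32.7812 = 0.0027

0.0027


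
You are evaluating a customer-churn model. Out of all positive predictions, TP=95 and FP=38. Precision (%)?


Precision = TP/(TP+FP)
= 95/(95+38)
= 95/133 = 71.43%

71.43%


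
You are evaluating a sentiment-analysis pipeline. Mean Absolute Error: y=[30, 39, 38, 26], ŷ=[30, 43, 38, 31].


Absolute errors: |30-30|=0, |39-43|=4, |38-38|=0, |26-31|=5
Sum = 9
MAE = 9/4 = 9/4

9/4


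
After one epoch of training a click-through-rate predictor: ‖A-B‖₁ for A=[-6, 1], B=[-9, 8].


d = |-6+ 9| + |1-8|
  = 3 + 7
  = 10

10


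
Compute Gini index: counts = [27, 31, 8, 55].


Probabilities: [27/121, 31/121, 8/121, 55/121] ≈ [0.2231, 0.2562, 0.0661, 0.4545]
Σpᵢ² = (729 + 961 + 64 + 3025)/121² = 4779/14641
Gini = 1 - Σpᵢ² = 1 - 4779/14641 = 0.6736

0.6736


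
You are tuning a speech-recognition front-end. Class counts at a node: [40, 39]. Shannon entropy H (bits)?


Probabilities: [40/79, 39/79] ≈ [0.5063, 0.4937]
H = -((40/79)·log₂(40/79) + (39/79)·log₂(39/79))
  = 0.9999 bits

0.9999 bits


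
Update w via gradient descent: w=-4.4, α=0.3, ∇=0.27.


w_new = w - α·∇
= -4.4 - 0.3·0.27
= -4.4 - 0.081
= -4.481

-4.481


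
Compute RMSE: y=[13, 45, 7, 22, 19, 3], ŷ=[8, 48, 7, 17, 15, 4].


MSE = 76/6 = 12.6667
RMSE = √(76/6) = 3.559

3.559


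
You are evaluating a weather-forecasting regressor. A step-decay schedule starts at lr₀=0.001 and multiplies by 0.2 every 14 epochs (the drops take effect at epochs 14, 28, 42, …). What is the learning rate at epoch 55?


n_drops = ⌊55/14⌋ = 3
lr = 0.001·0.2^3 = 0.001·0.008 = 0.000008

0.000008


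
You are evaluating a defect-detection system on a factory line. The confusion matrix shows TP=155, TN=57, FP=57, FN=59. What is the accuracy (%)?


Accuracy = (TP+TN)/(TP+TN+FP+FN)
= (155+57)/(328)
= 212/328 = 64.63%

64.63%


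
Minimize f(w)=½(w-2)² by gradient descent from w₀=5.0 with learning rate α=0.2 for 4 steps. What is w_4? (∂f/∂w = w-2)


step 1: grad = 5-2 = 3; w = 5 - 0.2·(3) = 4.4
step 2: grad = 4.4-2 = 2.4; w = 4.4 - 0.2·(2.4) = 3.92
step 3: grad = 3.92-2 = 1.92; w = 3.92 - 0.2·(1.92) = 3.536
step 4: grad = 3.536-2 = 1.536; w = 3.536 - 0.2·(1.536) = 3.2288

3.2288


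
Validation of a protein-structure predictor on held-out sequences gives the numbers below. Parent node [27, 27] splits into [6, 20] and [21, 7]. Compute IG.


Parent = [27, 27], H_parent = 1
H_left = 0.7793 (n=26), H_right = 0.8113 (n=28)
H_children = (26/54)·0.7793 + (28/54)·0.8113 = 0.7959
IG = 1 - 0.7959 = 0.2041

0.2041


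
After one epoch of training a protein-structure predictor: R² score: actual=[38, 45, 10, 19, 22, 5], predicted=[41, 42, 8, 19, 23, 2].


ȳ = 23.1667
SS_res = Σ(y-ŷ)² = 32
SS_tot = Σ(y-ȳ)² = 1218.83
R² = 1 - SS_res/SS_tot = 1 - 0.0263 = 0.9737

0.9737


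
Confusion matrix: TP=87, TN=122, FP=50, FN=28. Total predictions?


Total = TP + TN + FP + FN
= 87 + 122 + 50 + 28
= 287
(Predicted positive: 137, predicted negative: 150)

287


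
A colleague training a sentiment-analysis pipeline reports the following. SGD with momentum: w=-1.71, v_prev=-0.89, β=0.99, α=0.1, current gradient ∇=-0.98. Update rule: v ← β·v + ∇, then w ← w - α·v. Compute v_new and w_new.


v_new = 0.99·-0.89 - 0.98 = -0.8811 - 0.98 = -1.8611
w_new = -1.71 - 0.1·-1.8611 = -1.71 + 0.18611 = -1.52389

v_new=-1.8611, w_new=-1.52389


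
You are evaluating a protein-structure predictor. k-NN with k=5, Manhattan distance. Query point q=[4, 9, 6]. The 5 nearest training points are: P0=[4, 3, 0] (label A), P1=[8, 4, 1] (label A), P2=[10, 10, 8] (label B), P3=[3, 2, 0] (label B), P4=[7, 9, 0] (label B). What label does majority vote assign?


d(q,P0) = 12  (label A)
d(q,P1) = 14  (label A)
d(q,P2) = 9  (label B)
d(q,P3) = 14  (label B)
d(q,P4) = 9  (label B)
Votes: A=2, B=3
Majority → B

B


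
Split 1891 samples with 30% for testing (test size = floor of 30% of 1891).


Test = ⌊1891·30/100⌋ = 567
Train = 1891 - 567 = 1324

Train: 1324, Test: 567


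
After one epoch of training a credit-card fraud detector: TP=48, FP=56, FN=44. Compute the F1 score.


Precision = 48/104 = 0.4615
Recall = 48/92 = 0.5217
F1 = 2·P·R/(P+R) = 2·TP/(2·TP+FP+FN) = 96/(96+56+44) = 96/196 = 0.4898

0.4898


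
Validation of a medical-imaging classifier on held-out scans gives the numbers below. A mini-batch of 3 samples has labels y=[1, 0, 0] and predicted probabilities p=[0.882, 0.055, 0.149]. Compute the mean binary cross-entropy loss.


L[0] = -ln(0.882) = 0.1256
L[1] = -ln(1-0.055) = -ln(0.945) = 0.0566
L[2] = -ln(1-0.149) = -ln(0.851) = 0.1613
mean = (0.1256 + 0.0566 + 0.1613)/3 = 0.1145

0.1145


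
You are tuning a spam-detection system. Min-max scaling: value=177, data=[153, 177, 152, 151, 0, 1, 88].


min=0, max=177
(177-0)/(177-0) = 177/177 = 1.0

1.0


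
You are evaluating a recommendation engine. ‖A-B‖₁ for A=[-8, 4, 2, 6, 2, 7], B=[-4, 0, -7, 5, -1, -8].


d = |-8+ 4| + |4-0| + |2+ 7| + |6-5| + |2+ 1| + |7+ 8|
  = 4 + 4 + 9 + 1 + 3 + 15
  = 36

36


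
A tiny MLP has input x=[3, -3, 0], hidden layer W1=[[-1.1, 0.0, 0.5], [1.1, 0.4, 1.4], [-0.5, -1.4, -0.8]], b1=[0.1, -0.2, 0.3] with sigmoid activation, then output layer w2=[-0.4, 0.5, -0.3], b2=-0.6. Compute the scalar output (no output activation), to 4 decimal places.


z1[0] = (-1.1)·(3) + (0.0)·(-3) + (0.5)·(0) + 0.1 = -3.2
z1[1] = (1.1)·(3) + (0.4)·(-3) + (1.4)·(0) - 0.2 = 1.9
z1[2] = (-0.5)·(3) + (-1.4)·(-3) + (-0.8)·(0) + 0.3 = 3.0
h = sigmoid(z1) = [0.0392, 0.8699, 0.9526]
output = (-0.4)·(0.0392) + (0.5)·(0.8699) + (-0.3)·(0.9526) - 0.6 = -0.4665

-0.4665


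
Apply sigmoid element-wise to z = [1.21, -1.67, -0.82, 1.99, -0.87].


σ(1.21) = 1/(1+e^-1.21) = 0.7703
σ(-1.67) = 1/(1+e^1.67) = 0.1584
σ(-0.82) = 1/(1+e^0.82) = 0.3058
σ(1.99) = 1/(1+e^-1.99) = 0.8797
σ(-0.87) = 1/(1+e^0.87) = 0.2953
result = [0.7703, 0.1584, 0.3058, 0.8797, 0.2953]

[0.7703, 0.1584, 0.3058, 0.8797, 0.2953]


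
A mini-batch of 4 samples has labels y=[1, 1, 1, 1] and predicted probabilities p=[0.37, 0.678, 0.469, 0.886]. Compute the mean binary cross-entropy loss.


L[0] = -ln(0.37) = 0.9943
L[1] = -ln(0.678) = 0.3886
L[2] = -ln(0.469) = 0.7572
L[3] = -ln(0.886) = 0.121
mean = (0.9943 + 0.3886 + 0.7572 + 0.121)/4 = 0.5653

0.5653


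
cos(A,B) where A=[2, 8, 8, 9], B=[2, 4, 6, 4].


A·B = 2·2 + 8·4 + 8·6 + 9·4 = 120
‖A‖ = √213 = 14.5945, ‖B‖ = √72 = 8.4853
cos = 120/(√213·√72) = 120/√15336 = 0.969

0.969


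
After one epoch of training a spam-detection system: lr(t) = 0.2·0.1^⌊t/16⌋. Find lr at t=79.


n_drops = ⌊79/16⌋ = 4
lr = 0.2·0.1^4 = 0.2·0.0001 = 0.00002

0.00002


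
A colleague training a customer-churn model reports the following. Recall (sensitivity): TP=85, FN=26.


Recall = TP/(TP+FN)
= 85/(85+26)
= 85/111 = 76.58%

76.58%


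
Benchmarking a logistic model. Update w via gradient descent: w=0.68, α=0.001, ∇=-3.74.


w_new = w - α·∇
= 0.68 - 0.001·-3.74
= 0.68 + 0.00374
= 0.68374

0.68374


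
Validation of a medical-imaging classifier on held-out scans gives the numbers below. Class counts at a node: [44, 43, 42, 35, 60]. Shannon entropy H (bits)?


Probabilities: [44/224, 43/224, 42/224, 35/224, 60/224] ≈ [0.1964, 0.192, 0.1875, 0.1562, 0.2679]
H = -((44/224)·log₂(44/224) + (43/224)·log₂(43/224) + (42/224)·log₂(42/224) + (35/224)·log₂(35/224) + (60/224)·log₂(60/224))
  = 2.2986 bits

2.2986 bits


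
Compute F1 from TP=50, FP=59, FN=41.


Precision = 50/109 = 0.4587
Recall = 50/91 = 0.5495
F1 = 2·P·R/(P+R) = 2·TP/(2·TP+FP+FN) = 100/(100+59+41) = 100/200 = 0.5

0.5


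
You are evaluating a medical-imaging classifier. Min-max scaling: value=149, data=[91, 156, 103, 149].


min=91, max=156
(149-91)/(156-91) = 58/65 = 0.8923

0.8923


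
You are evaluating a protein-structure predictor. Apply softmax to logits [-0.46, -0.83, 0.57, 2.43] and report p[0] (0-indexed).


Exponentials: e^-0.46=0.6313, e^-0.83=0.436, e^0.57=1.7683, e^2.43=11.3589
Sum = 14.1945
Softmax = [0.0445, 0.0307, 0.1246, 0.8002]
p[0] = 0.6313/14.1945 = 0.0445

0.0445


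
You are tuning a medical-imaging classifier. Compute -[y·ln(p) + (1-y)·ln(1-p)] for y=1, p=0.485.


BCE = -[y·ln(p) + (1-y)·ln(1-p)]
= -1·ln(0.485) - 0
= -ln(0.485) = 0.7236

0.7236


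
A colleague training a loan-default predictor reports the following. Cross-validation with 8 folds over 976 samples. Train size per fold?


Fold size = 976/8 = 122
Training per fold = 976 - 122 = 854

854


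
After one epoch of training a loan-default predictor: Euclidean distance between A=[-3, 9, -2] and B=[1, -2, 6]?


d = √((-3-1)² + (9+ 2)² + (-2-6)²)
  = √(16 + 121 + 64)
  = √201 = 14.1774

14.1774


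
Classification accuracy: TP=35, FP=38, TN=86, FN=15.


Accuracy = (TP+TN)/(TP+TN+FP+FN)
= (35+86)/(174)
= 121/174 = 69.54%

69.54%


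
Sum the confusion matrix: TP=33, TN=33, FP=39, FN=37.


Total = TP + TN + FP + FN
= 33 + 33 + 39 + 37
= 142
(Predicted positive: 72, predicted negative: 70)

142


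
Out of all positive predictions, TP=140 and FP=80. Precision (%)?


Precision = TP/(TP+FP)
= 140/(140+80)
= 140/220 = 63.64%

63.64%


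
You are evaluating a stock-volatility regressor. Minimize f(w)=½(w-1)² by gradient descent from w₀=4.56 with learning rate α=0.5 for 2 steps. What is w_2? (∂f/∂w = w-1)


step 1: grad = 4.56-1 = 3.56; w = 4.56 - 0.5·(3.56) = 2.78
step 2: grad = 2.78-1 = 1.78; w = 2.78 - 0.5·(1.78) = 1.89

1.89


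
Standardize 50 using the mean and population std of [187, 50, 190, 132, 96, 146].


μ = 133.5, σ = 49.3145
z = (50 - 133.5)/49.3145 = -1.6932

-1.6932


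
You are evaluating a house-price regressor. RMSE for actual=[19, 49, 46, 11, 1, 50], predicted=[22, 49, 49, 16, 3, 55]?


MSE = 72/6 = 12
RMSE = √(72/6) = 3.4641

3.4641


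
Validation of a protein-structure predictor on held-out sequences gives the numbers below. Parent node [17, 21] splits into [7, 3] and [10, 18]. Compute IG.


Parent = [17, 21], H_parent = 0.992
H_left = 0.8813 (n=10), H_right = 0.9403 (n=28)
H_children = (10/38)·0.8813 + (28/38)·0.9403 = 0.9248
IG = 0.992 - 0.9248 = 0.0672

0.0672


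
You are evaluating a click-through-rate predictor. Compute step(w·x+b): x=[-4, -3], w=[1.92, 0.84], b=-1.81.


z = (-4)·(1.92) + (-3)·(0.84) - 1.81
  = -12.01
step(z) = 0 (z<0)

0


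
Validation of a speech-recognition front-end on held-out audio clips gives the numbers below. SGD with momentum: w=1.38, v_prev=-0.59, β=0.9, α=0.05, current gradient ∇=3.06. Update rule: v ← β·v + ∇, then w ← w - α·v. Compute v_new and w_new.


v_new = 0.9·-0.59 + 3.06 = -0.531 + 3.06 = 2.529
w_new = 1.38 - 0.05·2.529 = 1.38 - 0.12645 = 1.25355

v_new=2.529, w_new=1.25355


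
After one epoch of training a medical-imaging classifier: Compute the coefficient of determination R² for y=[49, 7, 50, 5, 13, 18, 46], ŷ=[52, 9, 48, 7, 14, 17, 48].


ȳ = 26.8571
SS_res = Σ(y-ŷ)² = 27
SS_tot = Σ(y-ȳ)² = 2534.86
R² = 1 - SS_res/SS_tot = 1 - 0.0107 = 0.9893

0.9893


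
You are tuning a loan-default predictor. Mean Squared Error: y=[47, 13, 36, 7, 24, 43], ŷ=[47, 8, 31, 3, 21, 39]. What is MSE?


Squared errors: (47-47)²=0, (13-8)²=25, (36-31)²=25, (7-3)²=16, (24-21)²=9, (43-39)²=16
Sum = 91
MSE = 91/6 = 91/6

91/6


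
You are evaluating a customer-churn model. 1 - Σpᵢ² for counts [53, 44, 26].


Probabilities: [53/123, 44/123, 26/123] ≈ [0.4309, 0.3577, 0.2114]
Σpᵢ² = (2809 + 1936 + 676)/123² = 5421/15129
Gini = 1 - Σpᵢ² = 1 - 5421/15129 = 0.6417

0.6417


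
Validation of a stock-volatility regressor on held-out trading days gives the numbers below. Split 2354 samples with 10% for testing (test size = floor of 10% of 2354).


Test = ⌊2354·10/100⌋ = 235
Train = 2354 - 235 = 2119

Train: 2119, Test: 235


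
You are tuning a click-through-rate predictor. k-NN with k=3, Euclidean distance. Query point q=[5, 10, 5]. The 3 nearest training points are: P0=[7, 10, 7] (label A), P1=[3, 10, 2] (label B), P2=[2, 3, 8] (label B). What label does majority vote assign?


d(q,P0) = 2.8284  (label A)
d(q,P1) = 3.6056  (label B)
d(q,P2) = 8.1854  (label B)
Votes: A=1, B=2
Majority → B

B


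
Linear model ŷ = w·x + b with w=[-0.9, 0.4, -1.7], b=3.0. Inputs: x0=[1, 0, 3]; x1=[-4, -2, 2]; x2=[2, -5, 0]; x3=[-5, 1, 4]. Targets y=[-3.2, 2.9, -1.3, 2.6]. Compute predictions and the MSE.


ŷ0 = (-0.9)·(1) + (0.4)·(0) + (-1.7)·(3) + 3.0 = -3.0
ŷ1 = (-0.9)·(-4) + (0.4)·(-2) + (-1.7)·(2) + 3.0 = 2.4
ŷ2 = (-0.9)·(2) + (0.4)·(-5) + (-1.7)·(0) + 3.0 = -0.8
ŷ3 = (-0.9)·(-5) + (0.4)·(1) + (-1.7)·(4) + 3.0 = 1.1
errors² = [0.04, 0.25, 0.25, 2.25]
MSE = 2.7900/4 = 0.6975

0.6975


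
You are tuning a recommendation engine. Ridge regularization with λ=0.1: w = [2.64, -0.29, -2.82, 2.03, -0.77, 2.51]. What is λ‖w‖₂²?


‖w‖₂² = (2.64)² + (-0.29)² + (-2.82)² + (2.03)² + (-0.77)² + (2.51)²
     = 6.9696 + 0.0841 + 7.9524 + 4.1209 + 0.5929 + 6.3001
     = 26.02
λ·‖w‖₂² = 0.1·26.02 = 2.602

2.602


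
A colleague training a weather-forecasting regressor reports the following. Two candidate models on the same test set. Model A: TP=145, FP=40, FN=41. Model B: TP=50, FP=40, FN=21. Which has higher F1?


Model A: P=145/185=0.7838, R=145/186=0.7796, F1=2PR/(P+R)=2TP/(2TP+FP+FN)=290/371=0.7817
Model B: P=50/90=0.5556, R=50/71=0.7042, F1=2PR/(P+R)=2TP/(2TP+FP+FN)=100/161=0.6211
0.7817 > 0.6211 → Model A

Model A


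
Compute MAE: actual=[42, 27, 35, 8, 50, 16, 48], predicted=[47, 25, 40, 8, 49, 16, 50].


Absolute errors: |42-47|=5, |27-25|=2, |35-40|=5, |8-8|=0, |50-49|=1, |16-16|=0, |48-50|=2
Sum = 15
MAE = 15/7 = 15/7

15/7


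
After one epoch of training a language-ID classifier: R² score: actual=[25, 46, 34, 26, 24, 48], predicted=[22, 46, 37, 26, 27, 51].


ȳ = 33.8333
SS_res = Σ(y-ŷ)² = 36
SS_tot = Σ(y-ȳ)² = 584.83
R² = 1 - SS_res/SS_tot = 1 - 0.0616 = 0.9384

0.9384


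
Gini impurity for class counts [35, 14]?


Probabilities: [35/49, 14/49] ≈ [0.7143, 0.2857]
Σpᵢ² = (1225 + 196)/49² = 1421/2401
Gini = 1 - Σpᵢ² = 1 - 1421/2401 = 0.4082

0.4082


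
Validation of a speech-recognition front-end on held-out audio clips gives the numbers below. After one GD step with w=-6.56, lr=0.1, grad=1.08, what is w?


w_new = w - α·∇
= -6.56 - 0.1·1.08
= -6.56 - 0.108
= -6.668

-6.668


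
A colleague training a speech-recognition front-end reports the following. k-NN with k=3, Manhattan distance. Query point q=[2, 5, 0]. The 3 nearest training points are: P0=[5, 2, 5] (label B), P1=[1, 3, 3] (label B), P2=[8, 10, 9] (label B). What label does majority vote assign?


d(q,P0) = 11  (label B)
d(q,P1) = 6  (label B)
d(q,P2) = 20  (label B)
Votes: A=0, B=3
Majority → B

B


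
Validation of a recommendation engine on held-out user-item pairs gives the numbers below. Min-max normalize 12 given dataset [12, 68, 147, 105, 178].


min=12, max=178
(12-12)/(178-12) = 0/166 = 0.0

0.0


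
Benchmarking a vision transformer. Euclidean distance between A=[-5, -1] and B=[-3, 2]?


d = √((-5+ 3)² + (-1-2)²)
  = √(4 + 9)
  = √13 = 3.6056

3.6056


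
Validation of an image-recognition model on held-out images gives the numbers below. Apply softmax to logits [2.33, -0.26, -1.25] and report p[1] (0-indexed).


Exponentials: e^2.33=10.2779, e^-0.26=0.7711, e^-1.25=0.2865
Sum = 11.3355
Softmax = [0.9067, 0.068, 0.0253]
p[1] = 0.7711/11.3355 = 0.068

0.068


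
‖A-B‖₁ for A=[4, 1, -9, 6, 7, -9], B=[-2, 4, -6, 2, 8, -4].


d = |4+ 2| + |1-4| + |-9+ 6| + |6-2| + |7-8| + |-9+ 4|
  = 6 + 3 + 3 + 4 + 1 + 5
  = 22

22


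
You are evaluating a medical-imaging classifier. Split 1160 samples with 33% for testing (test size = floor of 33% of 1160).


Test = ⌊1160·33/100⌋ = 382
Train = 1160 - 382 = 778

Train: 778, Test: 382


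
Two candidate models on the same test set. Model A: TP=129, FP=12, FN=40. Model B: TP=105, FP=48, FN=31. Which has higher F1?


Model A: P=129/141=0.9149, R=129/169=0.7633, F1=2PR/(P+R)=2TP/(2TP+FP+FN)=258/310=0.8323
Model B: P=105/153=0.6863, R=105/136=0.7721, F1=2PR/(P+R)=2TP/(2TP+FP+FN)=210/289=0.7266
0.8323 > 0.7266 → Model A

Model A


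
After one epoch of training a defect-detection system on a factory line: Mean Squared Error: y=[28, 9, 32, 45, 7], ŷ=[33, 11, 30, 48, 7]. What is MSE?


Squared errors: (28-33)²=25, (9-11)²=4, (32-30)²=4, (45-48)²=9, (7-7)²=0
Sum = 42
MSE = 42/5 = 42/5

42/5


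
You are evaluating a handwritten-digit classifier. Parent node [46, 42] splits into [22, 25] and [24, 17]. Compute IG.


Parent = [46, 42], H_parent = 0.9985
H_left = 0.9971 (n=47), H_right = 0.9789 (n=41)
H_children = (47/88)·0.9971 + (41/88)·0.9789 = 0.9886
IG = 0.9985 - 0.9886 = 0.0099

0.0099


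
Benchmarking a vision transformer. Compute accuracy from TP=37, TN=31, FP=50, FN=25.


Accuracy = (TP+TN)/(TP+TN+FP+FN)
= (37+31)/(143)
= 68/143 = 47.55%

47.55%


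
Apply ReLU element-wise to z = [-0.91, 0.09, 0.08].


ReLU(-0.91) = max(0, -0.91) = 0.0
ReLU(0.09) = max(0, 0.09) = 0.09
ReLU(0.08) = max(0, 0.08) = 0.08
result = [0.0, 0.09, 0.08]

[0.0, 0.09, 0.08]


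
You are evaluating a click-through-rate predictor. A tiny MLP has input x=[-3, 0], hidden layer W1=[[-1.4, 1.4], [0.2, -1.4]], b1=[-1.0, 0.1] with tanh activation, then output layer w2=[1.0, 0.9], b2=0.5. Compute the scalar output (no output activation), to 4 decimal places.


z1[0] = (-1.4)·(-3) + (1.4)·(0) - 1.0 = 3.2
z1[1] = (0.2)·(-3) + (-1.4)·(0) + 0.1 = -0.5
h = tanh(z1) = [0.9967, -0.4621]
output = (1.0)·(0.9967) + (0.9)·(-0.4621) + 0.5 = 1.0808

1.0808


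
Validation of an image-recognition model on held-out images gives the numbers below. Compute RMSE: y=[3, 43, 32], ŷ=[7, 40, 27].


MSE = 50/3 = 16.6667
RMSE = √(50/3) = 4.0825

4.0825


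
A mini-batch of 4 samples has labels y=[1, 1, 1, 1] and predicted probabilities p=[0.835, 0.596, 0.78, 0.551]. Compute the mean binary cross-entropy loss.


L[0] = -ln(0.835) = 0.1803
L[1] = -ln(0.596) = 0.5175
L[2] = -ln(0.78) = 0.2485
L[3] = -ln(0.551) = 0.596
mean = (0.1803 + 0.5175 + 0.2485 + 0.596)/4 = 0.3856

0.3856


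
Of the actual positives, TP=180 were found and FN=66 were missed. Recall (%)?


Recall = TP/(TP+FN)
= 180/(180+66)
= 180/246 = 73.17%

73.17%


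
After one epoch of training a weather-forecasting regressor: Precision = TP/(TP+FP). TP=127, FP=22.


Precision = TP/(TP+FP)
= 127/(127+22)
= 127/149 = 85.23%

85.23%


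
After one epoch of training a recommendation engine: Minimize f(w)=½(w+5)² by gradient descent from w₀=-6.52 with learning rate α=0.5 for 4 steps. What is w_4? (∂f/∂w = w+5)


step 1: grad = -6.52+5 = -1.52; w = -6.52 - 0.5·(-1.52) = -5.76
step 2: grad = -5.76+5 = -0.76; w = -5.76 - 0.5·(-0.76) = -5.38
step 3: grad = -5.38+5 = -0.38; w = -5.38 - 0.5·(-0.38) = -5.19
step 4: grad = -5.19+5 = -0.19; w = -5.19 - 0.5·(-0.19) = -5.095

-5.095


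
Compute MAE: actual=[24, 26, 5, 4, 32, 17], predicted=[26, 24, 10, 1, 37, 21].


Absolute errors: |24-26|=2, |26-24|=2, |5-10|=5, |4-1|=3, |32-37|=5, |17-21|=4
Sum = 21
MAE = 21/6 = 7/2

7/2


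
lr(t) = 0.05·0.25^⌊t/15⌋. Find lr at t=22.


n_drops = ⌊22/15⌋ = 1
lr = 0.05·0.25^1 = 0.05·0.25 = 0.0125

0.0125


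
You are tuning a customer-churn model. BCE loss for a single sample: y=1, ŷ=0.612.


BCE = -[y·ln(p) + (1-y)·ln(1-p)]
= -1·ln(0.612) - 0
= -ln(0.612) = 0.491

0.491


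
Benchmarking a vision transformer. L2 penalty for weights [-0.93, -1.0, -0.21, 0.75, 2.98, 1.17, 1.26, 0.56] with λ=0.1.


‖w‖₂² = (-0.93)² + (-1.0)² + (-0.21)² + (0.75)² + (2.98)² + (1.17)² + (1.26)² + (0.56)²
     = 0.8649 + 1 + 0.0441 + 0.5625 + 8.8804 + 1.3689 + 1.5876 + 0.3136
     = 14.622
λ·‖w‖₂² = 0.1·14.622 = 1.4622

1.4622


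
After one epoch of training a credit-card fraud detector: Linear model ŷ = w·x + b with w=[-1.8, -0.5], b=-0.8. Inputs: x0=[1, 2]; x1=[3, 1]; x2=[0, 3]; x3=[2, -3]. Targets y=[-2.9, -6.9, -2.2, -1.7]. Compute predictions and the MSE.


ŷ0 = (-1.8)·(1) + (-0.5)·(2) - 0.8 = -3.6
ŷ1 = (-1.8)·(3) + (-0.5)·(1) - 0.8 = -6.7
ŷ2 = (-1.8)·(0) + (-0.5)·(3) - 0.8 = -2.3
ŷ3 = (-1.8)·(2) + (-0.5)·(-3) - 0.8 = -2.9
errors² = [0.49, 0.04, 0.01, 1.44]
MSE = 1.9800/4 = 0.495

0.495


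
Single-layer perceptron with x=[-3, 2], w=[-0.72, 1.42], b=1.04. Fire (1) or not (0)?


z = (-3)·(-0.72) + (2)·(1.42) + 1.04
  = 6.04
step(z) = 1 (z≥0)

1


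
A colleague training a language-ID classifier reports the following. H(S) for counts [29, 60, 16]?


Probabilities: [29/105, 60/105, 16/105] ≈ [0.2762, 0.5714, 0.1524]
H = -((29/105)·log₂(29/105) + (60/105)·log₂(60/105) + (16/105)·log₂(16/105))
  = 1.3876 bits

1.3876 bits


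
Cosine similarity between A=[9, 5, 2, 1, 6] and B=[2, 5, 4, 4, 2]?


A·B = 9·2 + 5·5 + 2·4 + 1·4 + 6·2 = 67
‖A‖ = √147 = 12.1244, ‖B‖ = √65 = 8.0623
cos = 67/(√147·√65) = 67/√9555 = 0.6854

0.6854


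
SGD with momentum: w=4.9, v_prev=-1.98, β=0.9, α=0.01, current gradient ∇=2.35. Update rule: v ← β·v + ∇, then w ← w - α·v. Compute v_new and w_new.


v_new = 0.9·-1.98 + 2.35 = -1.782 + 2.35 = 0.568
w_new = 4.9 - 0.01·0.568 = 4.9 - 0.00568 = 4.89432

v_new=0.568, w_new=4.89432


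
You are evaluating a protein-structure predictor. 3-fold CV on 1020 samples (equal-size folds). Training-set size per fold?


Fold size = 1020/3 = 340
Training per fold = 1020 - 340 = 680

680


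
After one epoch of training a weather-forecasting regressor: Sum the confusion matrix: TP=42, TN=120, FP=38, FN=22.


Total = TP + TN + FP + FN
= 42 + 120 + 38 + 22
= 222
(Predicted positive: 80, predicted negative: 142)

222


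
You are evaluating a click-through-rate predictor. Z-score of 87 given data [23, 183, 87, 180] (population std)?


μ = 118.25, σ = 67.184
z = (87 - 118.25)/67.184 = -0.4651

-0.4651


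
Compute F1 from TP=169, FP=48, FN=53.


Precision = 169/217 = 0.7788
Recall = 169/222 = 0.7613
F1 = 2·P·R/(P+R) = 2·TP/(2·TP+FP+FN) = 338/(338+48+53) = 338/439 = 0.7699

0.7699


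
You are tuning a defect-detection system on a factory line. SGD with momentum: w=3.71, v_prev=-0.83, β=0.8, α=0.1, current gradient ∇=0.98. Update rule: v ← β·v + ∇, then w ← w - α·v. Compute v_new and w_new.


v_new = 0.8·-0.83 + 0.98 = -0.664 + 0.98 = 0.316
w_new = 3.71 - 0.1·0.316 = 3.71 - 0.0316 = 3.6784

v_new=0.316, w_new=3.6784


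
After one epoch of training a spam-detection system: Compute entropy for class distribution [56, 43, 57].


Probabilities: [56/156, 43/156, 57/156] ≈ [0.359, 0.2756, 0.3654]
H = -((56/156)·log₂(56/156) + (43/156)·log₂(43/156) + (57/156)·log₂(57/156))
  = 1.5738 bits

1.5738 bits


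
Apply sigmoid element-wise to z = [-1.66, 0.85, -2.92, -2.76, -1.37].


σ(-1.66) = 1/(1+e^1.66) = 0.1598
σ(0.85) = 1/(1+e^-0.85) = 0.7006
σ(-2.92) = 1/(1+e^2.92) = 0.0512
σ(-2.76) = 1/(1+e^2.76) = 0.0595
σ(-1.37) = 1/(1+e^1.37) = 0.2026
result = [0.1598, 0.7006, 0.0512, 0.0595, 0.2026]

[0.1598, 0.7006, 0.0512, 0.0595, 0.2026]


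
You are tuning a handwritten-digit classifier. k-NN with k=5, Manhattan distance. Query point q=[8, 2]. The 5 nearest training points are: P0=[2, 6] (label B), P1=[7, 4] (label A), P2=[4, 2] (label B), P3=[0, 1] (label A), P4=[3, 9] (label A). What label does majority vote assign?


d(q,P0) = 10  (label B)
d(q,P1) = 3  (label A)
d(q,P2) = 4  (label B)
d(q,P3) = 9  (label A)
d(q,P4) = 12  (label A)
Votes: A=3, B=2
Majority → A

A


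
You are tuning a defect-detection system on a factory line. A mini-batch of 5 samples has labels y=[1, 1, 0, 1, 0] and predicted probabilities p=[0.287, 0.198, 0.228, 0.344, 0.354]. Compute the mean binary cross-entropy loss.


L[0] = -ln(0.287) = 1.2483
L[1] = -ln(0.198) = 1.6195
L[2] = -ln(1-0.228) = -ln(0.772) = 0.2588
L[3] = -ln(0.344) = 1.0671
L[4] = -ln(1-0.354) = -ln(0.646) = 0.437
mean = (1.2483 + 1.6195 + 0.2588 + 1.0671 + 0.437)/5 = 0.9261

0.9261


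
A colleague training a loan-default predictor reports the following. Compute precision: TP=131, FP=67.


Precision = TP/(TP+FP)
= 131/(131+67)
= 131/198 = 66.16%

66.16%


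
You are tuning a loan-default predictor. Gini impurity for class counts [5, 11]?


Probabilities: [5/16, 11/16] ≈ [0.3125, 0.6875]
Σpᵢ² = (25 + 121)/16² = 146/256
Gini = 1 - Σpᵢ² = 1 - 146/256 = 0.4297

0.4297


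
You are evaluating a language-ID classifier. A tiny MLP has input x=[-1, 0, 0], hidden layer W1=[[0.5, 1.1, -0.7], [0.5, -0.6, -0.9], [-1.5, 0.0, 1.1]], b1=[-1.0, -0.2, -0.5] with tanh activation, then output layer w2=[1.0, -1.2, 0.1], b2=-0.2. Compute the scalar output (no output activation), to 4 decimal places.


z1[0] = (0.5)·(-1) + (1.1)·(0) + (-0.7)·(0) - 1.0 = -1.5
z1[1] = (0.5)·(-1) + (-0.6)·(0) + (-0.9)·(0) - 0.2 = -0.7
z1[2] = (-1.5)·(-1) + (0.0)·(0) + (1.1)·(0) - 0.5 = 1.0
h = tanh(z1) = [-0.9051, -0.6044, 0.7616]
output = (1.0)·(-0.9051) + (-1.2)·(-0.6044) + (0.1)·(0.7616) - 0.2 = -0.3037

-0.3037


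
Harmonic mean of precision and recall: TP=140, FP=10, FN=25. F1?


Precision = 140/150 = 0.9333
Recall = 140/165 = 0.8485
F1 = 2·P·R/(P+R) = 2·TP/(2·TP+FP+FN) = 280/(280+10+25) = 280/315 = 0.8889

0.8889


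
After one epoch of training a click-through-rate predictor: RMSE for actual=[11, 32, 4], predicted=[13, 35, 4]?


MSE = 13/3 = 4.3333
RMSE = √(13/3) = 2.0817

2.0817


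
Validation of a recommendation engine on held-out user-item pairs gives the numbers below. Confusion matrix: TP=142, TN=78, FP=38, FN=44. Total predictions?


Total = TP + TN + FP + FN
= 142 + 78 + 38 + 44
= 302
(Predicted positive: 180, predicted negative: 122)

302


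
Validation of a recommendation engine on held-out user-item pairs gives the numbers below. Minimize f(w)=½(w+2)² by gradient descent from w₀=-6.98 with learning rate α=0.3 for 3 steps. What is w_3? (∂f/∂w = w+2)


step 1: grad = -6.98+2 = -4.98; w = -6.98 - 0.3·(-4.98) = -5.486
step 2: grad = -5.486+2 = -3.486; w = -5.486 - 0.3·(-3.486) = -4.4402
step 3: grad = -4.4402+2 = -2.4402; w = -4.4402 - 0.3·(-2.4402) = -3.70814

-3.70814


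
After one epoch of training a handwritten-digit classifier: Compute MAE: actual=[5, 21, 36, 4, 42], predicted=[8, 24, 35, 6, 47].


Absolute errors: |5-8|=3, |21-24|=3, |36-35|=1, |4-6|=2, |42-47|=5
Sum = 14
MAE = 14/5 = 14/5

14/5


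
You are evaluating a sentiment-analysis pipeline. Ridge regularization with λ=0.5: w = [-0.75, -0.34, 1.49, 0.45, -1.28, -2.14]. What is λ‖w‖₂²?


‖w‖₂² = (-0.75)² + (-0.34)² + (1.49)² + (0.45)² + (-1.28)² + (-2.14)²
     = 0.5625 + 0.1156 + 2.2201 + 0.2025 + 1.6384 + 4.5796
     = 9.3187
λ·‖w‖₂² = 0.5·9.3187 = 4.65935

4.65935


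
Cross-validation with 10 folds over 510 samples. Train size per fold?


Fold size = 510/10 = 51
Training per fold = 510 - 51 = 459

459


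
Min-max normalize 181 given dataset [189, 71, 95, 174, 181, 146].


min=71, max=189
(181-71)/(189-71) = 110/118 = 0.9322

0.9322


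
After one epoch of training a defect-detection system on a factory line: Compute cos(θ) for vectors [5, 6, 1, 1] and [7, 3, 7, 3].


A·B = 5·7 + 6·3 + 1·7 + 1·3 = 63
‖A‖ = √63 = 7.9373, ‖B‖ = √116 = 10.7703
cos = 63/(√63·√116) = 63/√7308 = 0.737

0.737


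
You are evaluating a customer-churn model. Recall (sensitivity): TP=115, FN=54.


Recall = TP/(TP+FN)
= 115/(115+54)
= 115/169 = 68.05%

68.05%


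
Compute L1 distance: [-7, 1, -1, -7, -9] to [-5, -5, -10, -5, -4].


d = |-7+ 5| + |1+ 5| + |-1+ 10| + |-7+ 5| + |-9+ 4|
  = 2 + 6 + 9 + 2 + 5
  = 24

24


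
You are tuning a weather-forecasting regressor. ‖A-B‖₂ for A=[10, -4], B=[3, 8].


d = √((10-3)² + (-4-8)²)
  = √(49 + 144)
  = √193 = 13.8924

13.8924


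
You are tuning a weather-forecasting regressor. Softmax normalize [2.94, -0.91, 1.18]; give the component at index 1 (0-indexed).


Exponentials: e^2.94=18.9158, e^-0.91=0.4025, e^1.18=3.2544
Sum = 22.5727
Softmax = [0.838, 0.0178, 0.1442]
p[1] = 0.4025/22.5727 = 0.0178

0.0178


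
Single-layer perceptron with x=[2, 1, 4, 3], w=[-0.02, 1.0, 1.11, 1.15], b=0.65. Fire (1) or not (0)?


z = (2)·(-0.02) + (1)·(1.0) + (4)·(1.11) + (3)·(1.15) + 0.65
  = 9.5
step(z) = 1 (z≥0)

1


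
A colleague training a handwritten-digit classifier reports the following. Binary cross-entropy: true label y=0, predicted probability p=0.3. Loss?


BCE = -[y·ln(p) + (1-y)·ln(1-p)]
= -0 - 1·ln(1-0.3)
= -ln(0.7) = 0.3567

0.3567


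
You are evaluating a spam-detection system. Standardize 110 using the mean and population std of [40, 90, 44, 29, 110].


μ = 62.6, σ = 31.5696
z = (110 - 62.6)/31.5696 = 1.5014

1.5014


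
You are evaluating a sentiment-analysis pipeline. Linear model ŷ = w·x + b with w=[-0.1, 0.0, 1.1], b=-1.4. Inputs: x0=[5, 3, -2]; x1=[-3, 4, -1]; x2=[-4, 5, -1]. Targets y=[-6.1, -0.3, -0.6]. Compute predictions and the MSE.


ŷ0 = (-0.1)·(5) + (0.0)·(3) + (1.1)·(-2) - 1.4 = -4.1
ŷ1 = (-0.1)·(-3) + (0.0)·(4) + (1.1)·(-1) - 1.4 = -2.2
ŷ2 = (-0.1)·(-4) + (0.0)·(5) + (1.1)·(-1) - 1.4 = -2.1
errors² = [4.0, 3.61, 2.25]
MSE = 9.8600/3 = 3.2867

3.2867


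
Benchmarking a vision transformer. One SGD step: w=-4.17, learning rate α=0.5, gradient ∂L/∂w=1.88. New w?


w_new = w - α·∇
= -4.17 - 0.5·1.88
= -4.17 - 0.94
= -5.11

-5.11


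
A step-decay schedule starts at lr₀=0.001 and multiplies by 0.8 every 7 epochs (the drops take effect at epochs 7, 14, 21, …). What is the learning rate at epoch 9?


n_drops = ⌊9/7⌋ = 1
lr = 0.001·0.8^1 = 0.001·0.8 = 0.0008

0.0008


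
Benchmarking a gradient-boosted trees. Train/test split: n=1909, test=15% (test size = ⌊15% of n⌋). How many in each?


Test = ⌊1909·15/100⌋ = 286
Train = 1909 - 286 = 1623

Train: 1623, Test: 286


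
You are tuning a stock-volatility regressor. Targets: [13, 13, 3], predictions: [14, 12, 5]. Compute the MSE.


Squared errors: (13-14)²=1, (13-12)²=1, (3-5)²=4
Sum = 6
MSE = 6/3 = 2

2


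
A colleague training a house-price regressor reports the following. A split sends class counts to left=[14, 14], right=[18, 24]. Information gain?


Parent = [32, 38], H_parent = 0.9947
H_left = 1 (n=28), H_right = 0.9852 (n=42)
H_children = (28/70)·1 + (42/70)·0.9852 = 0.9911
IG = 0.9947 - 0.9911 = 0.0036

0.0036


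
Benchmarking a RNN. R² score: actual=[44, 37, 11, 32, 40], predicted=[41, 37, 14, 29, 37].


ȳ = 32.8
SS_res = Σ(y-ŷ)² = 36
SS_tot = Σ(y-ȳ)² = 670.8
R² = 1 - SS_res/SS_tot = 1 - 0.0537 = 0.9463

0.9463


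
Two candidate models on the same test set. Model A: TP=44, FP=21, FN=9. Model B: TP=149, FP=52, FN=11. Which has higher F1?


Model A: P=44/65=0.6769, R=44/53=0.8302, F1=2PR/(P+R)=2TP/(2TP+FP+FN)=88/118=0.7458
Model B: P=149/201=0.7413, R=149/160=0.9313, F1=2PR/(P+R)=2TP/(2TP+FP+FN)=298/361=0.8255
0.7458 < 0.8255 → Model B

Model B


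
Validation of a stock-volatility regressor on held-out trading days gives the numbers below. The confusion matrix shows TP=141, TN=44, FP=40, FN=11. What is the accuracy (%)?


Accuracy = (TP+TN)/(TP+TN+FP+FN)
= (141+44)/(236)
= 185/236 = 78.39%

78.39%


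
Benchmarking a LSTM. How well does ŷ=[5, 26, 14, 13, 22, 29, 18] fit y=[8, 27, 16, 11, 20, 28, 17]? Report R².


ȳ = 18.1429
SS_res = Σ(y-ŷ)² = 24
SS_tot = Σ(y-ȳ)² = 338.86
R² = 1 - SS_res/SS_tot = 1 - 0.0708 = 0.9292

0.9292


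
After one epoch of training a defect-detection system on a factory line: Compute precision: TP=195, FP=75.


Precision = TP/(TP+FP)
= 195/(195+75)
= 195/270 = 72.22%

72.22%


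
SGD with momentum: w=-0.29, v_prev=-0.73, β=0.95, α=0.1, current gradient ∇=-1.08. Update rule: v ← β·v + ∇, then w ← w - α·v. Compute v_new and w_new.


v_new = 0.95·-0.73 - 1.08 = -0.6935 - 1.08 = -1.7735
w_new = -0.29 - 0.1·-1.7735 = -0.29 + 0.17735 = -0.11265

v_new=-1.7735, w_new=-0.11265


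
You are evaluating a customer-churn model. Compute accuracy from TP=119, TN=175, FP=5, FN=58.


Accuracy = (TP+TN)/(TP+TN+FP+FN)
= (119+175)/(357)
= 294/357 = 82.35%

82.35%


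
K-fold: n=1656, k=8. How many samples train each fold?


Fold size = 1656/8 = 207
Training per fold = 1656 - 207 = 1449

1449


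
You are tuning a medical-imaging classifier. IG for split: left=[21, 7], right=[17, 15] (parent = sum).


Parent = [38, 22], H_parent = 0.9481
H_left = 0.8113 (n=28), H_right = 0.9972 (n=32)
H_children = (28/60)·0.8113 + (32/60)·0.9972 = 0.9104
IG = 0.9481 - 0.9104 = 0.0377

0.0377


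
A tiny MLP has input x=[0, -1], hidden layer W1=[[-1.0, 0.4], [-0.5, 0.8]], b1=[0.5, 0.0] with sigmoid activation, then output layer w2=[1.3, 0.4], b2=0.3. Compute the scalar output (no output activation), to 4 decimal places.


z1[0] = (-1.0)·(0) + (0.4)·(-1) + 0.5 = 0.1
z1[1] = (-0.5)·(0) + (0.8)·(-1) + 0.0 = -0.8
h = sigmoid(z1) = [0.525, 0.31]
output = (1.3)·(0.525) + (0.4)·(0.31) + 0.3 = 1.1065

1.1065


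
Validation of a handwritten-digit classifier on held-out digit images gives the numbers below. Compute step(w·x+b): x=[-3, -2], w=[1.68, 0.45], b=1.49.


z = (-3)·(1.68) + (-2)·(0.45) + 1.49
  = -4.45
step(z) = 0 (z<0)

0


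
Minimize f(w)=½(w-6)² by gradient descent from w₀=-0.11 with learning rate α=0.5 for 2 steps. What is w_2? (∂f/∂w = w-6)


step 1: grad = -0.11-6 = -6.11; w = -0.11 - 0.5·(-6.11) = 2.945
step 2: grad = 2.945-6 = -3.055; w = 2.945 - 0.5·(-3.055) = 4.4725

4.4725


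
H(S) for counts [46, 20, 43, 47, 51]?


Probabilities: [46/207, 20/207, 43/207, 47/207, 51/207] ≈ [0.2222, 0.0966, 0.2077, 0.2271, 0.2464]
H = -((46/207)·log₂(46/207) + (20/207)·log₂(20/207) + (43/207)·log₂(43/207) + (47/207)·log₂(47/207) + (51/207)·log₂(51/207))
  = 2.2625 bits

2.2625 bits


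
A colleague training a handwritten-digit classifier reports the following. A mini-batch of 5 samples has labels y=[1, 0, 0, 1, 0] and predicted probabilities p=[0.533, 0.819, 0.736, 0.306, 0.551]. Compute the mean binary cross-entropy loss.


L[0] = -ln(0.533) = 0.6292
L[1] = -ln(1-0.819) = -ln(0.181) = 1.7093
L[2] = -ln(1-0.736) = -ln(0.264) = 1.3318
L[3] = -ln(0.306) = 1.1842
L[4] = -ln(1-0.551) = -ln(0.449) = 0.8007
mean = (0.6292 + 1.7093 + 1.3318 + 1.1842 + 0.8007)/5 = 1.131

1.131
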